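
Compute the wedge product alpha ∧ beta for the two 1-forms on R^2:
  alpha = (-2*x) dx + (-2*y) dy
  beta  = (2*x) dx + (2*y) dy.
alpha ∧ beta = 0

Distribute the wedge, using dx_i ∧ dx_j = -dx_j ∧ dx_i and dx_i ∧ dx_i = 0. For each pair (i, j) with i < j, the coefficient of dx_i ∧ dx_j in alpha ∧ beta is (alpha_i * beta_j - alpha_j * beta_i). Collecting: alpha ∧ beta = 0.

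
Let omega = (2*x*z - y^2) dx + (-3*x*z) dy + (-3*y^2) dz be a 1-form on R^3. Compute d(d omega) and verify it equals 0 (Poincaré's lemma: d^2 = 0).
d(d omega) = 0

Step 1: d omega = sum_{i<j} (∂f_j/∂x_i - ∂f_i/∂x_j) dx_i ∧ dx_j:
  coeff of dx ∧ dy: 2*y - 3*z
  coeff of dx ∧ dz: -2*x
  coeff of dy ∧ dz: 3*x - 6*y
Step 2: Apply d again to each 2-form coefficient. The only possible 3-form in R^3 is dx ∧ dy ∧ dz, with coefficient
  ∂(coeff of dy∧dz)/∂x - ∂(coeff of dx∧dz)/∂y + ∂(coeff of dx∧dy)/∂z
  = ∂/∂x (3*x - 6*y) - ∂/∂y (-2*x) + ∂/∂z (2*y - 3*z).
Each of these terms simplifies to sums of mixed partials that cancel in pairs. The result is 0 (by equality of mixed partials for smooth functions — Schwarz / Clairaut).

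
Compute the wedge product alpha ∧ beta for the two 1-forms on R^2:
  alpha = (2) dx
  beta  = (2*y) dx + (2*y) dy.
alpha ∧ beta = (4*y) dx ∧ dy

Distribute the wedge, using dx_i ∧ dx_j = -dx_j ∧ dx_i and dx_i ∧ dx_i = 0. For each pair (i, j) with i < j, the coefficient of dx_i ∧ dx_j in alpha ∧ beta is (alpha_i * beta_j - alpha_j * beta_i). Collecting: alpha ∧ beta = (4*y) dx ∧ dy.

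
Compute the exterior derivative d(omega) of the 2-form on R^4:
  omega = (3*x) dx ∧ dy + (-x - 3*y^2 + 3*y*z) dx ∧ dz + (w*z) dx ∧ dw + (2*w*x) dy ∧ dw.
d(omega) = (6*y - 3*z) dx ∧ dy ∧ dz + (-w) dx ∧ dz ∧ dw + (2*w) dx ∧ dy ∧ dw

For a 2-form omega = sum_{i<j} g_{ij} dx_i ∧ dx_j, the exterior derivative is
  d(omega) = sum_{i<j} d(g_{ij}) ∧ dx_i ∧ dx_j = sum_{i<j, k} (∂g_{ij}/∂x_k) dx_k ∧ dx_i ∧ dx_j.
Expand each term, using dx_k ∧ dx_i ∧ dx_j = sgn(permutation) dx_{(a)} ∧ dx_{(b)} ∧ dx_{(c)} with (a < b < c) sorted:
  d(-x - 3*y^2 + 3*y*z) includes (∂/∂y)(-x - 3*y^2 + 3*y*z) dy = (-6*y + 3*z) dy, which multiplied by dx ∧ dz gives (6*y - 3*z) dx ∧ dy ∧ dz
  d(w*z) includes (∂/∂z)(w*z) dz = (w) dz, which multiplied by dx ∧ dw gives (-w) dx ∧ dz ∧ dw
  d(2*w*x) includes (∂/∂x)(2*w*x) dx = (2*w) dx, which multiplied by dy ∧ dw gives (2*w) dx ∧ dy ∧ dw
Collecting like 3-forms: d(omega) = (6*y - 3*z) dx ∧ dy ∧ dz + (-w) dx ∧ dz ∧ dw + (2*w) dx ∧ dy ∧ dw.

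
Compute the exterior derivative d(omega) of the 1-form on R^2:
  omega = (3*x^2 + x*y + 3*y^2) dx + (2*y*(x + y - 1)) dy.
d(omega) = (-x - 4*y) dx ∧ dy

For a 1-form omega = sum_i f_i dx_i, the exterior derivative is
  d(omega) = sum_{i < j} (∂f_j/∂x_i - ∂f_i/∂x_j) dx_i ∧ dx_j.
  coefficient of dx ∧ dy: ∂f_2/∂x - ∂f_1/∂y = ∂(2*y*(x + y - 1))/∂x - ∂(3*x^2 + x*y + 3*y^2)/∂y = -x - 4*y
Assembling: d(omega) = (-x - 4*y) dx ∧ dy.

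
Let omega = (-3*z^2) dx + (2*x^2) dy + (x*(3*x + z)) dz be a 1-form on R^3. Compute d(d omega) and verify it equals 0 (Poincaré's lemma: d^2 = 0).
d(d omega) = 0

Step 1: d omega = sum_{i<j} (∂f_j/∂x_i - ∂f_i/∂x_j) dx_i ∧ dx_j:
  coeff of dx ∧ dy: 4*x
  coeff of dx ∧ dz: 6*x + 7*z
  coeff of dy ∧ dz: 0
Step 2: Apply d again to each 2-form coefficient. The only possible 3-form in R^3 is dx ∧ dy ∧ dz, with coefficient
  ∂(coeff of dy∧dz)/∂x - ∂(coeff of dx∧dz)/∂y + ∂(coeff of dx∧dy)/∂z
  = ∂/∂x (0) - ∂/∂y (6*x + 7*z) + ∂/∂z (4*x).
Each of these terms simplifies to sums of mixed partials that cancel in pairs. The result is 0 (by equality of mixed partials for smooth functions — Schwarz / Clairaut).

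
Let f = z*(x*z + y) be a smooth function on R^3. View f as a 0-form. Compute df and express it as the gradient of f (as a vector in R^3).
df = (z^2) dx + (z) dy + (2*x*z + y) dz; grad f = (z^2, z, 2*x*z + y)

For a 0-form f, d f = (∂f/∂x) dx + (∂f/∂y) dy + (∂f/∂z) dz. The components of the vector representation are exactly the entries of grad f in Cartesian coordinates:
  ∂f/∂x = z^2
  ∂f/∂y = z
  ∂f/∂z = 2*x*z + y.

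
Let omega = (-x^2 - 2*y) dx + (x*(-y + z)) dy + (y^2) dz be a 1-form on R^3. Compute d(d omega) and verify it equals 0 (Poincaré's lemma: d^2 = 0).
d(d omega) = 0

Step 1: d omega = sum_{i<j} (∂f_j/∂x_i - ∂f_i/∂x_j) dx_i ∧ dx_j:
  coeff of dx ∧ dy: -y + z + 2
  coeff of dx ∧ dz: 0
  coeff of dy ∧ dz: -x + 2*y
Step 2: Apply d again to each 2-form coefficient. The only possible 3-form in R^3 is dx ∧ dy ∧ dz, with coefficient
  ∂(coeff of dy∧dz)/∂x - ∂(coeff of dx∧dz)/∂y + ∂(coeff of dx∧dy)/∂z
  = ∂/∂x (-x + 2*y) - ∂/∂y (0) + ∂/∂z (-y + z + 2).
Each of these terms simplifies to sums of mixed partials that cancel in pairs. The result is 0 (by equality of mixed partials for smooth functions — Schwarz / Clairaut).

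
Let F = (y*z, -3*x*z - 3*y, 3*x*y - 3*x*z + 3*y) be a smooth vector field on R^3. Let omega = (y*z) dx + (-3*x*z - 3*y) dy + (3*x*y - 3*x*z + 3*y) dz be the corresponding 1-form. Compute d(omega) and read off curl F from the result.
d(omega) = (6*x + 3) dy ∧ dz + (-2*y + 3*z) dz ∧ dx + (-4*z) dx ∧ dy; curl F = (6*x + 3, -2*y + 3*z, -4*z)

d omega = sum_{i<j} (∂f_j/∂x_i - ∂f_i/∂x_j) dx_i ∧ dx_j. Under the identification (dy ∧ dz, dz ∧ dx, dx ∧ dy) ↔ (e_x, e_y, e_z), the coefficients are exactly the components of curl F. Compute:
  ∂R/∂y - ∂Q/∂z = (3*x + 3) - (-3*x) = 6*x + 3
  ∂P/∂z - ∂R/∂x = (y) - (3*y - 3*z) = -2*y + 3*z
  ∂Q/∂x - ∂P/∂y = (-3*z) - (z) = -4*z.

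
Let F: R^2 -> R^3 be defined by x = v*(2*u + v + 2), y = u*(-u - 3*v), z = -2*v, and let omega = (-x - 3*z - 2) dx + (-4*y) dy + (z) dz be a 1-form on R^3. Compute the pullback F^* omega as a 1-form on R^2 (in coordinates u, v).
F^* omega = (-8*u^3 - 36*u^2*v - 40*u*v^2 - 2*v^3 + 8*v^2 - 4*v) du + (-12*u^3 - 40*u^2*v - 6*u*v^2 + 4*u*v - 4*u - 2*v^3 + 6*v^2 + 8*v - 4) dv

Using F^*(f dg) = (f ∘ F) d(g ∘ F), substitute each coordinate x_i by F_i(u, v) in f_i, and replace dx_i by d F_i = (∂F_i/∂u) du + (∂F_i/∂v) dv.
  For the x component: f_1(F) = -2*u*v - v^2 + 4*v - 2; d F_1 = (2*v) du + (2*u + 2*v + 2) dv
  For the y component: f_2(F) = 4*u*(u + 3*v); d F_2 = (-2*u - 3*v) du + (-3*u) dv
  For the z component: f_3(F) = -2*v; d F_3 = (0) du + (-2) dv
Combining and collecting du, dv coefficients:
  coeff of du: -8*u^3 - 36*u^2*v - 40*u*v^2 - 2*v^3 + 8*v^2 - 4*v
  coeff of dv: -12*u^3 - 40*u^2*v - 6*u*v^2 + 4*u*v - 4*u - 2*v^3 + 6*v^2 + 8*v - 4
F^* omega = (-8*u^3 - 36*u^2*v - 40*u*v^2 - 2*v^3 + 8*v^2 - 4*v) du + (-12*u^3 - 40*u^2*v - 6*u*v^2 + 4*u*v - 4*u - 2*v^3 + 6*v^2 + 8*v - 4) dv.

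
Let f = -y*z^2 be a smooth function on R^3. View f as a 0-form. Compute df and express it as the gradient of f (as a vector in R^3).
df = (0) dx + (-z^2) dy + (-2*y*z) dz; grad f = (0, -z^2, -2*y*z)

For a 0-form f, d f = (∂f/∂x) dx + (∂f/∂y) dy + (∂f/∂z) dz. The components of the vector representation are exactly the entries of grad f in Cartesian coordinates:
  ∂f/∂x = 0
  ∂f/∂y = -z^2
  ∂f/∂z = -2*y*z.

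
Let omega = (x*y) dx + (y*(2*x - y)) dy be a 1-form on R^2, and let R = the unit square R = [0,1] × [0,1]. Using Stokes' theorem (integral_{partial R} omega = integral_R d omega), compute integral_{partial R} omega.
integral_(partial R) omega = 1/2

Stokes: integral_partial_R omega = integral_R d omega with d omega = (∂Q/∂x - ∂P/∂y) dx ∧ dy.
  ∂Q/∂x = 2*y
  ∂P/∂y = x
  integrand = ∂Q/∂x - ∂P/∂y = -x + 2*y.
Integrating over R: integral_0^1 integral_0^1 (-x + 2*y) dx dy = 1/2.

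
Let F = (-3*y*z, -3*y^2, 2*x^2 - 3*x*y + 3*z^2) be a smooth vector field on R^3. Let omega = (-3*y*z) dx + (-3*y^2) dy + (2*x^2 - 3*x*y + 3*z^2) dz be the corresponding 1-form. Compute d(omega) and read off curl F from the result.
d(omega) = (-3*x) dy ∧ dz + (-4*x) dz ∧ dx + (3*z) dx ∧ dy; curl F = (-3*x, -4*x, 3*z)

d omega = sum_{i<j} (∂f_j/∂x_i - ∂f_i/∂x_j) dx_i ∧ dx_j. Under the identification (dy ∧ dz, dz ∧ dx, dx ∧ dy) ↔ (e_x, e_y, e_z), the coefficients are exactly the components of curl F. Compute:
  ∂R/∂y - ∂Q/∂z = (-3*x) - (0) = -3*x
  ∂P/∂z - ∂R/∂x = (-3*y) - (4*x - 3*y) = -4*x
  ∂Q/∂x - ∂P/∂y = (0) - (-3*z) = 3*z.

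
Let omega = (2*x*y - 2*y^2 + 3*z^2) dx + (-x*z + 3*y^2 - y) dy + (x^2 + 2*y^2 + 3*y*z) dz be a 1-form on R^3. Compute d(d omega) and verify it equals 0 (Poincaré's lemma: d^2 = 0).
d(d omega) = 0

Step 1: d omega = sum_{i<j} (∂f_j/∂x_i - ∂f_i/∂x_j) dx_i ∧ dx_j:
  coeff of dx ∧ dy: -2*x + 4*y - z
  coeff of dx ∧ dz: 2*x - 6*z
  coeff of dy ∧ dz: x + 4*y + 3*z
Step 2: Apply d again to each 2-form coefficient. The only possible 3-form in R^3 is dx ∧ dy ∧ dz, with coefficient
  ∂(coeff of dy∧dz)/∂x - ∂(coeff of dx∧dz)/∂y + ∂(coeff of dx∧dy)/∂z
  = ∂/∂x (x + 4*y + 3*z) - ∂/∂y (2*x - 6*z) + ∂/∂z (-2*x + 4*y - z).
Each of these terms simplifies to sums of mixed partials that cancel in pairs. The result is 0 (by equality of mixed partials for smooth functions — Schwarz / Clairaut).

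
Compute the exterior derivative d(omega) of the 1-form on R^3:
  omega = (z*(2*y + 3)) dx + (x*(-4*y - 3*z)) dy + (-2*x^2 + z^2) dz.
d(omega) = (-4*y - 5*z) dx ∧ dy + (-4*x - 2*y - 3) dx ∧ dz + (3*x) dy ∧ dz

For a 1-form omega = sum_i f_i dx_i, the exterior derivative is
  d(omega) = sum_{i < j} (∂f_j/∂x_i - ∂f_i/∂x_j) dx_i ∧ dx_j.
  coefficient of dx ∧ dy: ∂f_2/∂x - ∂f_1/∂y = ∂(x*(-4*y - 3*z))/∂x - ∂(z*(2*y + 3))/∂y = -4*y - 5*z
  coefficient of dx ∧ dz: ∂f_3/∂x - ∂f_1/∂z = ∂(-2*x^2 + z^2)/∂x - ∂(z*(2*y + 3))/∂z = -4*x - 2*y - 3
  coefficient of dy ∧ dz: ∂f_3/∂y - ∂f_2/∂z = ∂(-2*x^2 + z^2)/∂y - ∂(x*(-4*y - 3*z))/∂z = 3*x
Assembling: d(omega) = (-4*y - 5*z) dx ∧ dy + (-4*x - 2*y - 3) dx ∧ dz + (3*x) dy ∧ dz.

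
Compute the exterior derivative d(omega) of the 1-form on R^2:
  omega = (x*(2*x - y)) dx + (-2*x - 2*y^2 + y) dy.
d(omega) = (x - 2) dx ∧ dy

For a 1-form omega = sum_i f_i dx_i, the exterior derivative is
  d(omega) = sum_{i < j} (∂f_j/∂x_i - ∂f_i/∂x_j) dx_i ∧ dx_j.
  coefficient of dx ∧ dy: ∂f_2/∂x - ∂f_1/∂y = ∂(-2*x - 2*y^2 + y)/∂x - ∂(x*(2*x - y))/∂y = x - 2
Assembling: d(omega) = (x - 2) dx ∧ dy.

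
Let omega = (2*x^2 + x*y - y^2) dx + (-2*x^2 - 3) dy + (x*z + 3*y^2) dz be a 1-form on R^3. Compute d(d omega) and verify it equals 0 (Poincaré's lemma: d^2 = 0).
d(d omega) = 0

Step 1: d omega = sum_{i<j} (∂f_j/∂x_i - ∂f_i/∂x_j) dx_i ∧ dx_j:
  coeff of dx ∧ dy: -5*x + 2*y
  coeff of dx ∧ dz: z
  coeff of dy ∧ dz: 6*y
Step 2: Apply d again to each 2-form coefficient. The only possible 3-form in R^3 is dx ∧ dy ∧ dz, with coefficient
  ∂(coeff of dy∧dz)/∂x - ∂(coeff of dx∧dz)/∂y + ∂(coeff of dx∧dy)/∂z
  = ∂/∂x (6*y) - ∂/∂y (z) + ∂/∂z (-5*x + 2*y).
Each of these terms simplifies to sums of mixed partials that cancel in pairs. The result is 0 (by equality of mixed partials for smooth functions — Schwarz / Clairaut).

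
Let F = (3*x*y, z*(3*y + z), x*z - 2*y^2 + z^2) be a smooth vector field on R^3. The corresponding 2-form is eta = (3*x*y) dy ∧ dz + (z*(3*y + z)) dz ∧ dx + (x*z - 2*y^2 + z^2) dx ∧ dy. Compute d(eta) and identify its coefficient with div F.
d(eta) = (x + 3*y + 5*z) dx ∧ dy ∧ dz; div F = x + 3*y + 5*z

For a 2-form in R^3 of the form above, applying d gives a 3-form with coefficient ∂P/∂x + ∂Q/∂y + ∂R/∂z:
  ∂P/∂x = 3*y
  ∂Q/∂y = 3*z
  ∂R/∂z = x + 2*z
Sum = x + 3*y + 5*z, which is exactly div F.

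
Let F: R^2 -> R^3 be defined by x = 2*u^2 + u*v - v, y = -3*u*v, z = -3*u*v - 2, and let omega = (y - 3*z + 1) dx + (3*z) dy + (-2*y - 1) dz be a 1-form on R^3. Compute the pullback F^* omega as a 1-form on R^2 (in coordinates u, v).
F^* omega = (24*u^2*v + 15*u*v^2 + 28*u + 28*v) du + (15*u^2*v - 6*u*v + 28*u - 7) dv

Using F^*(f dg) = (f ∘ F) d(g ∘ F), substitute each coordinate x_i by F_i(u, v) in f_i, and replace dx_i by d F_i = (∂F_i/∂u) du + (∂F_i/∂v) dv.
  For the x component: f_1(F) = 6*u*v + 7; d F_1 = (4*u + v) du + (u - 1) dv
  For the y component: f_2(F) = -9*u*v - 6; d F_2 = (-3*v) du + (-3*u) dv
  For the z component: f_3(F) = 6*u*v - 1; d F_3 = (-3*v) du + (-3*u) dv
Combining and collecting du, dv coefficients:
  coeff of du: 24*u^2*v + 15*u*v^2 + 28*u + 28*v
  coeff of dv: 15*u^2*v - 6*u*v + 28*u - 7
F^* omega = (24*u^2*v + 15*u*v^2 + 28*u + 28*v) du + (15*u^2*v - 6*u*v + 28*u - 7) dv.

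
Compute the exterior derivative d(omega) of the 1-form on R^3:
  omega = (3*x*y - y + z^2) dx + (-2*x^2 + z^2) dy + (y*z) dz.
d(omega) = (1 - 7*x) dx ∧ dy + (-2*z) dx ∧ dz + (-z) dy ∧ dz

For a 1-form omega = sum_i f_i dx_i, the exterior derivative is
  d(omega) = sum_{i < j} (∂f_j/∂x_i - ∂f_i/∂x_j) dx_i ∧ dx_j.
  coefficient of dx ∧ dy: ∂f_2/∂x - ∂f_1/∂y = ∂(-2*x^2 + z^2)/∂x - ∂(3*x*y - y + z^2)/∂y = 1 - 7*x
  coefficient of dx ∧ dz: ∂f_3/∂x - ∂f_1/∂z = ∂(y*z)/∂x - ∂(3*x*y - y + z^2)/∂z = -2*z
  coefficient of dy ∧ dz: ∂f_3/∂y - ∂f_2/∂z = ∂(y*z)/∂y - ∂(-2*x^2 + z^2)/∂z = -z
Assembling: d(omega) = (1 - 7*x) dx ∧ dy + (-2*z) dx ∧ dz + (-z) dy ∧ dz.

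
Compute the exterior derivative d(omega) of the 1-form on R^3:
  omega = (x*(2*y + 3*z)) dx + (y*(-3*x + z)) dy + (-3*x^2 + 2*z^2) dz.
d(omega) = (-2*x - 3*y) dx ∧ dy + (-9*x) dx ∧ dz + (-y) dy ∧ dz

For a 1-form omega = sum_i f_i dx_i, the exterior derivative is
  d(omega) = sum_{i < j} (∂f_j/∂x_i - ∂f_i/∂x_j) dx_i ∧ dx_j.
  coefficient of dx ∧ dy: ∂f_2/∂x - ∂f_1/∂y = ∂(y*(-3*x + z))/∂x - ∂(x*(2*y + 3*z))/∂y = -2*x - 3*y
  coefficient of dx ∧ dz: ∂f_3/∂x - ∂f_1/∂z = ∂(-3*x^2 + 2*z^2)/∂x - ∂(x*(2*y + 3*z))/∂z = -9*x
  coefficient of dy ∧ dz: ∂f_3/∂y - ∂f_2/∂z = ∂(-3*x^2 + 2*z^2)/∂y - ∂(y*(-3*x + z))/∂z = -y
Assembling: d(omega) = (-2*x - 3*y) dx ∧ dy + (-9*x) dx ∧ dz + (-y) dy ∧ dz.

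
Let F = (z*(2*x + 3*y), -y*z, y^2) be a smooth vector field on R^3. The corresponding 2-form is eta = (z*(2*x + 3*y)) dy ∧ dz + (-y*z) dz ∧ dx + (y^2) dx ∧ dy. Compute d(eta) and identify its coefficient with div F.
d(eta) = (z) dx ∧ dy ∧ dz; div F = z

For a 2-form in R^3 of the form above, applying d gives a 3-form with coefficient ∂P/∂x + ∂Q/∂y + ∂R/∂z:
  ∂P/∂x = 2*z
  ∂Q/∂y = -z
  ∂R/∂z = 0
Sum = z, which is exactly div F.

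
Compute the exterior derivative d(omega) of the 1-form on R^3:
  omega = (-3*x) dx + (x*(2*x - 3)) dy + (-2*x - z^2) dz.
d(omega) = (4*x - 3) dx ∧ dy + (-2) dx ∧ dz

For a 1-form omega = sum_i f_i dx_i, the exterior derivative is
  d(omega) = sum_{i < j} (∂f_j/∂x_i - ∂f_i/∂x_j) dx_i ∧ dx_j.
  coefficient of dx ∧ dy: ∂f_2/∂x - ∂f_1/∂y = ∂(x*(2*x - 3))/∂x - ∂(-3*x)/∂y = 4*x - 3
  coefficient of dx ∧ dz: ∂f_3/∂x - ∂f_1/∂z = ∂(-2*x - z^2)/∂x - ∂(-3*x)/∂z = -2
Assembling: d(omega) = (4*x - 3) dx ∧ dy + (-2) dx ∧ dz.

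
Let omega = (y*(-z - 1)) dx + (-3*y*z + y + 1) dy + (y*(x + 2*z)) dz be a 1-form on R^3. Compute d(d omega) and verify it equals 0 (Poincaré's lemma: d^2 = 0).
d(d omega) = 0

Step 1: d omega = sum_{i<j} (∂f_j/∂x_i - ∂f_i/∂x_j) dx_i ∧ dx_j:
  coeff of dx ∧ dy: z + 1
  coeff of dx ∧ dz: 2*y
  coeff of dy ∧ dz: x + 3*y + 2*z
Step 2: Apply d again to each 2-form coefficient. The only possible 3-form in R^3 is dx ∧ dy ∧ dz, with coefficient
  ∂(coeff of dy∧dz)/∂x - ∂(coeff of dx∧dz)/∂y + ∂(coeff of dx∧dy)/∂z
  = ∂/∂x (x + 3*y + 2*z) - ∂/∂y (2*y) + ∂/∂z (z + 1).
Each of these terms simplifies to sums of mixed partials that cancel in pairs. The result is 0 (by equality of mixed partials for smooth functions — Schwarz / Clairaut).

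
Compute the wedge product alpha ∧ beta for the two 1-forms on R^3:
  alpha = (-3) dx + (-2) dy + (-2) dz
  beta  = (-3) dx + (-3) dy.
alpha ∧ beta = (3) dx ∧ dy + (-6) dx ∧ dz + (-6) dy ∧ dz

Distribute the wedge, using dx_i ∧ dx_j = -dx_j ∧ dx_i and dx_i ∧ dx_i = 0. For each pair (i, j) with i < j, the coefficient of dx_i ∧ dx_j in alpha ∧ beta is (alpha_i * beta_j - alpha_j * beta_i). Collecting: alpha ∧ beta = (3) dx ∧ dy + (-6) dx ∧ dz + (-6) dy ∧ dz.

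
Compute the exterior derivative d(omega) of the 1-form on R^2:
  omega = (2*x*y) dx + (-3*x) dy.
d(omega) = (-2*x - 3) dx ∧ dy

For a 1-form omega = sum_i f_i dx_i, the exterior derivative is
  d(omega) = sum_{i < j} (∂f_j/∂x_i - ∂f_i/∂x_j) dx_i ∧ dx_j.
  coefficient of dx ∧ dy: ∂f_2/∂x - ∂f_1/∂y = ∂(-3*x)/∂x - ∂(2*x*y)/∂y = -2*x - 3
Assembling: d(omega) = (-2*x - 3) dx ∧ dy.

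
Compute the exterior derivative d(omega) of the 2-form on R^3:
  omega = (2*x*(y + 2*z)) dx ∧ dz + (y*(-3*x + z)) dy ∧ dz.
d(omega) = (-2*x - 3*y) dx ∧ dy ∧ dz

For a 2-form omega = sum_{i<j} g_{ij} dx_i ∧ dx_j, the exterior derivative is
  d(omega) = sum_{i<j} d(g_{ij}) ∧ dx_i ∧ dx_j = sum_{i<j, k} (∂g_{ij}/∂x_k) dx_k ∧ dx_i ∧ dx_j.
Expand each term, using dx_k ∧ dx_i ∧ dx_j = sgn(permutation) dx_{(a)} ∧ dx_{(b)} ∧ dx_{(c)} with (a < b < c) sorted:
  d(2*x*(y + 2*z)) includes (∂/∂y)(2*x*(y + 2*z)) dy = (2*x) dy, which multiplied by dx ∧ dz gives (-2*x) dx ∧ dy ∧ dz
  d(y*(-3*x + z)) includes (∂/∂x)(y*(-3*x + z)) dx = (-3*y) dx, which multiplied by dy ∧ dz gives (-3*y) dx ∧ dy ∧ dz
Collecting like 3-forms: d(omega) = (-2*x - 3*y) dx ∧ dy ∧ dz.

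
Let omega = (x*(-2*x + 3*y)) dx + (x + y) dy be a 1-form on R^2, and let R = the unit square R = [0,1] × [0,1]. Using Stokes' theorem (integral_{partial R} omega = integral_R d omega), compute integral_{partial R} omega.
integral_(partial R) omega = -1/2

Stokes: integral_partial_R omega = integral_R d omega with d omega = (∂Q/∂x - ∂P/∂y) dx ∧ dy.
  ∂Q/∂x = 1
  ∂P/∂y = 3*x
  integrand = ∂Q/∂x - ∂P/∂y = 1 - 3*x.
Integrating over R: integral_0^1 integral_0^1 (1 - 3*x) dx dy = -1/2.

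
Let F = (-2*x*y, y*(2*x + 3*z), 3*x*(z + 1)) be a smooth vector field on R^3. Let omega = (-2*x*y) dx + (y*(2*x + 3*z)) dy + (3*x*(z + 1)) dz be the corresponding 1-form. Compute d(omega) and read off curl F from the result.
d(omega) = (-3*y) dy ∧ dz + (-3*z - 3) dz ∧ dx + (2*x + 2*y) dx ∧ dy; curl F = (-3*y, -3*z - 3, 2*x + 2*y)

d omega = sum_{i<j} (∂f_j/∂x_i - ∂f_i/∂x_j) dx_i ∧ dx_j. Under the identification (dy ∧ dz, dz ∧ dx, dx ∧ dy) ↔ (e_x, e_y, e_z), the coefficients are exactly the components of curl F. Compute:
  ∂R/∂y - ∂Q/∂z = (0) - (3*y) = -3*y
  ∂P/∂z - ∂R/∂x = (0) - (3*z + 3) = -3*z - 3
  ∂Q/∂x - ∂P/∂y = (2*y) - (-2*x) = 2*x + 2*y.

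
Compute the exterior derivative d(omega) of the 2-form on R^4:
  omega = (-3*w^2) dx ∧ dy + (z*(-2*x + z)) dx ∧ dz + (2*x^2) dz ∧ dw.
d(omega) = (-6*w) dx ∧ dy ∧ dw + (4*x) dx ∧ dz ∧ dw

For a 2-form omega = sum_{i<j} g_{ij} dx_i ∧ dx_j, the exterior derivative is
  d(omega) = sum_{i<j} d(g_{ij}) ∧ dx_i ∧ dx_j = sum_{i<j, k} (∂g_{ij}/∂x_k) dx_k ∧ dx_i ∧ dx_j.
Expand each term, using dx_k ∧ dx_i ∧ dx_j = sgn(permutation) dx_{(a)} ∧ dx_{(b)} ∧ dx_{(c)} with (a < b < c) sorted:
  d(-3*w^2) includes (∂/∂w)(-3*w^2) dw = (-6*w) dw, which multiplied by dx ∧ dy gives (-6*w) dx ∧ dy ∧ dw
  d(2*x^2) includes (∂/∂x)(2*x^2) dx = (4*x) dx, which multiplied by dz ∧ dw gives (4*x) dx ∧ dz ∧ dw
Collecting like 3-forms: d(omega) = (-6*w) dx ∧ dy ∧ dw + (4*x) dx ∧ dz ∧ dw.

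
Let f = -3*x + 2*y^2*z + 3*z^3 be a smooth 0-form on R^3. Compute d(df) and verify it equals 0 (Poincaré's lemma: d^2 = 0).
d(df) = 0

Step 1: df = sum_i (∂f/∂x_i) dx_i = (-3) dx + (4*y*z) dy + (2*y^2 + 9*z^2) dz.
Step 2: Apply d again. Using the 1-form formula, the coefficient of dx ∧ dy in d(df) is ∂^2 f/∂x ∂y - ∂^2 f/∂y ∂x = (0) - (0) = 0 (equality of mixed partials for smooth f).
Similarly for dx ∧ dz and dy ∧ dz — all coefficients vanish. So d(df) = 0.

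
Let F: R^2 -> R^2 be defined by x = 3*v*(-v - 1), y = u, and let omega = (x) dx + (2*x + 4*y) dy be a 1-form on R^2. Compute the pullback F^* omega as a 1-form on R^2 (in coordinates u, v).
F^* omega = (4*u - 6*v^2 - 6*v) du + (9*v*(2*v^2 + 3*v + 1)) dv

Using F^*(f dg) = (f ∘ F) d(g ∘ F), substitute each coordinate x_i by F_i(u, v) in f_i, and replace dx_i by d F_i = (∂F_i/∂u) du + (∂F_i/∂v) dv.
  For the x component: f_1(F) = 3*v*(-v - 1); d F_1 = (0) du + (-6*v - 3) dv
  For the y component: f_2(F) = 4*u - 6*v^2 - 6*v; d F_2 = (1) du + (0) dv
Combining and collecting du, dv coefficients:
  coeff of du: 4*u - 6*v^2 - 6*v
  coeff of dv: 9*v*(2*v^2 + 3*v + 1)
F^* omega = (4*u - 6*v^2 - 6*v) du + (9*v*(2*v^2 + 3*v + 1)) dv.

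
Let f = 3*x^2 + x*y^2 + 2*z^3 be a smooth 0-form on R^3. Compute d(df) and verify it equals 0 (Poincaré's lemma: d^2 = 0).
d(df) = 0

Step 1: df = sum_i (∂f/∂x_i) dx_i = (6*x + y^2) dx + (2*x*y) dy + (6*z^2) dz.
Step 2: Apply d again. Using the 1-form formula, the coefficient of dx ∧ dy in d(df) is ∂^2 f/∂x ∂y - ∂^2 f/∂y ∂x = (2*y) - (2*y) = 0 (equality of mixed partials for smooth f).
Similarly for dx ∧ dz and dy ∧ dz — all coefficients vanish. So d(df) = 0.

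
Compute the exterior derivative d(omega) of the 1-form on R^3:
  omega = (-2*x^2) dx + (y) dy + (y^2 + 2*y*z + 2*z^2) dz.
d(omega) = (2*y + 2*z) dy ∧ dz

For a 1-form omega = sum_i f_i dx_i, the exterior derivative is
  d(omega) = sum_{i < j} (∂f_j/∂x_i - ∂f_i/∂x_j) dx_i ∧ dx_j.
  coefficient of dy ∧ dz: ∂f_3/∂y - ∂f_2/∂z = ∂(y^2 + 2*y*z + 2*z^2)/∂y - ∂(y)/∂z = 2*y + 2*z
Assembling: d(omega) = (2*y + 2*z) dy ∧ dz.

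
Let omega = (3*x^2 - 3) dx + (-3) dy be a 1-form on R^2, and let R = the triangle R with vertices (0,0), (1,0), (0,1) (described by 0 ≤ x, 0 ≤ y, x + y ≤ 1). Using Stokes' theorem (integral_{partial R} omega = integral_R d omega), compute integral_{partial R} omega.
integral_(partial R) omega = 0

Stokes: integral_partial_R omega = integral_R d omega with d omega = (∂Q/∂x - ∂P/∂y) dx ∧ dy.
  ∂Q/∂x = 0
  ∂P/∂y = 0
  integrand = ∂Q/∂x - ∂P/∂y = 0.
Integrating over R: integral_0^1 integral_0^{1-x} (0) dy dx = 0.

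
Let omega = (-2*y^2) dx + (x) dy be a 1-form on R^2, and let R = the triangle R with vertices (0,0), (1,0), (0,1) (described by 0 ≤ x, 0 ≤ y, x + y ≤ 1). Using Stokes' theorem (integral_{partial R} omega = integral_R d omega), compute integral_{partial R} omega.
integral_(partial R) omega = 7/6

Stokes: integral_partial_R omega = integral_R d omega with d omega = (∂Q/∂x - ∂P/∂y) dx ∧ dy.
  ∂Q/∂x = 1
  ∂P/∂y = -4*y
  integrand = ∂Q/∂x - ∂P/∂y = 4*y + 1.
Integrating over R: integral_0^1 integral_0^{1-x} (4*y + 1) dy dx = 7/6.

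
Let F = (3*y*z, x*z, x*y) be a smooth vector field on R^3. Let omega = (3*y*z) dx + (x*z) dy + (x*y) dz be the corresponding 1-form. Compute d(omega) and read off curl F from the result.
d(omega) = (0) dy ∧ dz + (2*y) dz ∧ dx + (-2*z) dx ∧ dy; curl F = (0, 2*y, -2*z)

d omega = sum_{i<j} (∂f_j/∂x_i - ∂f_i/∂x_j) dx_i ∧ dx_j. Under the identification (dy ∧ dz, dz ∧ dx, dx ∧ dy) ↔ (e_x, e_y, e_z), the coefficients are exactly the components of curl F. Compute:
  ∂R/∂y - ∂Q/∂z = (x) - (x) = 0
  ∂P/∂z - ∂R/∂x = (3*y) - (y) = 2*y
  ∂Q/∂x - ∂P/∂y = (z) - (3*z) = -2*z.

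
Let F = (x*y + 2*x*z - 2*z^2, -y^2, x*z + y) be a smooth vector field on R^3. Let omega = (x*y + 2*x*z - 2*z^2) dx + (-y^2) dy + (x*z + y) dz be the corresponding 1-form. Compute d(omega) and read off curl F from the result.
d(omega) = (1) dy ∧ dz + (2*x - 5*z) dz ∧ dx + (-x) dx ∧ dy; curl F = (1, 2*x - 5*z, -x)

d omega = sum_{i<j} (∂f_j/∂x_i - ∂f_i/∂x_j) dx_i ∧ dx_j. Under the identification (dy ∧ dz, dz ∧ dx, dx ∧ dy) ↔ (e_x, e_y, e_z), the coefficients are exactly the components of curl F. Compute:
  ∂R/∂y - ∂Q/∂z = (1) - (0) = 1
  ∂P/∂z - ∂R/∂x = (2*x - 4*z) - (z) = 2*x - 5*z
  ∂Q/∂x - ∂P/∂y = (0) - (x) = -x.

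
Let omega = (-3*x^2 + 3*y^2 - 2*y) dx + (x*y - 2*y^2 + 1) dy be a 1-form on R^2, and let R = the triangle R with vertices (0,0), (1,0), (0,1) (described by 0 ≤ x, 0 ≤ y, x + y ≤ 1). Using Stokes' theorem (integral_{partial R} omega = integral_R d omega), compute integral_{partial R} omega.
integral_(partial R) omega = 1/6

Stokes: integral_partial_R omega = integral_R d omega with d omega = (∂Q/∂x - ∂P/∂y) dx ∧ dy.
  ∂Q/∂x = y
  ∂P/∂y = 6*y - 2
  integrand = ∂Q/∂x - ∂P/∂y = 2 - 5*y.
Integrating over R: integral_0^1 integral_0^{1-x} (2 - 5*y) dy dx = 1/6.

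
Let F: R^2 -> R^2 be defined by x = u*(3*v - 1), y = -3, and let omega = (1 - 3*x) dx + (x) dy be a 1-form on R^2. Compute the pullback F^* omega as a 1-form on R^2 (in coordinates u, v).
F^* omega = (-27*u*v^2 + 18*u*v - 3*u + 3*v - 1) du + (3*u*(-9*u*v + 3*u + 1)) dv

Using F^*(f dg) = (f ∘ F) d(g ∘ F), substitute each coordinate x_i by F_i(u, v) in f_i, and replace dx_i by d F_i = (∂F_i/∂u) du + (∂F_i/∂v) dv.
  For the x component: f_1(F) = -9*u*v + 3*u + 1; d F_1 = (3*v - 1) du + (3*u) dv
  For the y component: f_2(F) = u*(3*v - 1); d F_2 = (0) du + (0) dv
Combining and collecting du, dv coefficients:
  coeff of du: -27*u*v^2 + 18*u*v - 3*u + 3*v - 1
  coeff of dv: 3*u*(-9*u*v + 3*u + 1)
F^* omega = (-27*u*v^2 + 18*u*v - 3*u + 3*v - 1) du + (3*u*(-9*u*v + 3*u + 1)) dv.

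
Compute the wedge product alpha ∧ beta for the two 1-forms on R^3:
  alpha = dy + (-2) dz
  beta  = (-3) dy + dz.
alpha ∧ beta = (-5) dy ∧ dz

Distribute the wedge, using dx_i ∧ dx_j = -dx_j ∧ dx_i and dx_i ∧ dx_i = 0. For each pair (i, j) with i < j, the coefficient of dx_i ∧ dx_j in alpha ∧ beta is (alpha_i * beta_j - alpha_j * beta_i). Collecting: alpha ∧ beta = (-5) dy ∧ dz.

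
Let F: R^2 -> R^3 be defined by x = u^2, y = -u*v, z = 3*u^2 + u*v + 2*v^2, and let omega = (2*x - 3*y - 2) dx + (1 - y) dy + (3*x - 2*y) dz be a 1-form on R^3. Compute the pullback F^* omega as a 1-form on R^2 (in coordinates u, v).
F^* omega = (22*u^3 + 21*u^2*v + u*v^2 - 4*u - v) du + (u*(3*u^2 + 13*u*v + 8*v^2 - 1)) dv

Using F^*(f dg) = (f ∘ F) d(g ∘ F), substitute each coordinate x_i by F_i(u, v) in f_i, and replace dx_i by d F_i = (∂F_i/∂u) du + (∂F_i/∂v) dv.
  For the x component: f_1(F) = 2*u^2 + 3*u*v - 2; d F_1 = (2*u) du + (0) dv
  For the y component: f_2(F) = u*v + 1; d F_2 = (-v) du + (-u) dv
  For the z component: f_3(F) = u*(3*u + 2*v); d F_3 = (6*u + v) du + (u + 4*v) dv
Combining and collecting du, dv coefficients:
  coeff of du: 22*u^3 + 21*u^2*v + u*v^2 - 4*u - v
  coeff of dv: u*(3*u^2 + 13*u*v + 8*v^2 - 1)
F^* omega = (22*u^3 + 21*u^2*v + u*v^2 - 4*u - v) du + (u*(3*u^2 + 13*u*v + 8*v^2 - 1)) dv.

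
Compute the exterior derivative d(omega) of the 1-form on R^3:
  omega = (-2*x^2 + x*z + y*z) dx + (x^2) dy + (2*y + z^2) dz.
d(omega) = (2*x - z) dx ∧ dy + (-x - y) dx ∧ dz + (2) dy ∧ dz

For a 1-form omega = sum_i f_i dx_i, the exterior derivative is
  d(omega) = sum_{i < j} (∂f_j/∂x_i - ∂f_i/∂x_j) dx_i ∧ dx_j.
  coefficient of dx ∧ dy: ∂f_2/∂x - ∂f_1/∂y = ∂(x^2)/∂x - ∂(-2*x^2 + x*z + y*z)/∂y = 2*x - z
  coefficient of dx ∧ dz: ∂f_3/∂x - ∂f_1/∂z = ∂(2*y + z^2)/∂x - ∂(-2*x^2 + x*z + y*z)/∂z = -x - y
  coefficient of dy ∧ dz: ∂f_3/∂y - ∂f_2/∂z = ∂(2*y + z^2)/∂y - ∂(x^2)/∂z = 2
Assembling: d(omega) = (2*x - z) dx ∧ dy + (-x - y) dx ∧ dz + (2) dy ∧ dz.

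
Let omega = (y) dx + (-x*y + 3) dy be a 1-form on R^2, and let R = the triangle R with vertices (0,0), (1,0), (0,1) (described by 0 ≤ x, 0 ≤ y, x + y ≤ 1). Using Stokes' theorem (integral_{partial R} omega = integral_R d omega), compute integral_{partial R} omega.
integral_(partial R) omega = -2/3

Stokes: integral_partial_R omega = integral_R d omega with d omega = (∂Q/∂x - ∂P/∂y) dx ∧ dy.
  ∂Q/∂x = -y
  ∂P/∂y = 1
  integrand = ∂Q/∂x - ∂P/∂y = -y - 1.
Integrating over R: integral_0^1 integral_0^{1-x} (-y - 1) dy dx = -2/3.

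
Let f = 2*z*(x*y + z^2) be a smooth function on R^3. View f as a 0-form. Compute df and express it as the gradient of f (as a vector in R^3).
df = (2*y*z) dx + (2*x*z) dy + (2*x*y + 6*z^2) dz; grad f = (2*y*z, 2*x*z, 2*x*y + 6*z^2)

For a 0-form f, d f = (∂f/∂x) dx + (∂f/∂y) dy + (∂f/∂z) dz. The components of the vector representation are exactly the entries of grad f in Cartesian coordinates:
  ∂f/∂x = 2*y*z
  ∂f/∂y = 2*x*z
  ∂f/∂z = 2*x*y + 6*z^2.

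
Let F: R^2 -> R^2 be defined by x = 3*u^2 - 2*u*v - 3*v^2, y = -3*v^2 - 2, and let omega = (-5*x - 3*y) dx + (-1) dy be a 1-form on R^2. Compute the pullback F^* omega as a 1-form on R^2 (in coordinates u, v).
F^* omega = (-90*u^3 + 90*u^2*v + 124*u*v^2 + 36*u - 48*v^3 - 12*v) du + (30*u^3 + 70*u^2*v - 108*u*v^2 - 12*u - 144*v^3 - 30*v) dv

Using F^*(f dg) = (f ∘ F) d(g ∘ F), substitute each coordinate x_i by F_i(u, v) in f_i, and replace dx_i by d F_i = (∂F_i/∂u) du + (∂F_i/∂v) dv.
  For the x component: f_1(F) = -15*u^2 + 10*u*v + 24*v^2 + 6; d F_1 = (6*u - 2*v) du + (-2*u - 6*v) dv
  For the y component: f_2(F) = -1; d F_2 = (0) du + (-6*v) dv
Combining and collecting du, dv coefficients:
  coeff of du: -90*u^3 + 90*u^2*v + 124*u*v^2 + 36*u - 48*v^3 - 12*v
  coeff of dv: 30*u^3 + 70*u^2*v - 108*u*v^2 - 12*u - 144*v^3 - 30*v
F^* omega = (-90*u^3 + 90*u^2*v + 124*u*v^2 + 36*u - 48*v^3 - 12*v) du + (30*u^3 + 70*u^2*v - 108*u*v^2 - 12*u - 144*v^3 - 30*v) dv.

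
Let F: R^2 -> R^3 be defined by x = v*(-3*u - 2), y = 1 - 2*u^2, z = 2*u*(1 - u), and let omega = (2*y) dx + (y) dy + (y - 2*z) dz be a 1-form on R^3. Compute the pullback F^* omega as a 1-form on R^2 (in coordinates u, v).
F^* omega = (12*u^2*v + 20*u^2 - 16*u - 6*v + 2) du + (12*u^3 + 8*u^2 - 6*u - 4) dv

Using F^*(f dg) = (f ∘ F) d(g ∘ F), substitute each coordinate x_i by F_i(u, v) in f_i, and replace dx_i by d F_i = (∂F_i/∂u) du + (∂F_i/∂v) dv.
  For the x component: f_1(F) = 2 - 4*u^2; d F_1 = (-3*v) du + (-3*u - 2) dv
  For the y component: f_2(F) = 1 - 2*u^2; d F_2 = (-4*u) du + (0) dv
  For the z component: f_3(F) = 2*u^2 - 4*u + 1; d F_3 = (2 - 4*u) du + (0) dv
Combining and collecting du, dv coefficients:
  coeff of du: 12*u^2*v + 20*u^2 - 16*u - 6*v + 2
  coeff of dv: 12*u^3 + 8*u^2 - 6*u - 4
F^* omega = (12*u^2*v + 20*u^2 - 16*u - 6*v + 2) du + (12*u^3 + 8*u^2 - 6*u - 4) dv.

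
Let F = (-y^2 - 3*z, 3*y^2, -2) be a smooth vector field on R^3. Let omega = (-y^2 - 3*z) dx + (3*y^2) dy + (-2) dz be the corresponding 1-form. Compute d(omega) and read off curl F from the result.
d(omega) = (0) dy ∧ dz + (-3) dz ∧ dx + (2*y) dx ∧ dy; curl F = (0, -3, 2*y)

d omega = sum_{i<j} (∂f_j/∂x_i - ∂f_i/∂x_j) dx_i ∧ dx_j. Under the identification (dy ∧ dz, dz ∧ dx, dx ∧ dy) ↔ (e_x, e_y, e_z), the coefficients are exactly the components of curl F. Compute:
  ∂R/∂y - ∂Q/∂z = (0) - (0) = 0
  ∂P/∂z - ∂R/∂x = (-3) - (0) = -3
  ∂Q/∂x - ∂P/∂y = (0) - (-2*y) = 2*y.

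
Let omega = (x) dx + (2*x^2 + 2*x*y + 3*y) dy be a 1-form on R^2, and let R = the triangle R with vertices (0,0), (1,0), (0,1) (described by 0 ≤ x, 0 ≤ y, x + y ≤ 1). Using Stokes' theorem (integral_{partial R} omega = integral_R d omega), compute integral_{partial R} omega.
integral_(partial R) omega = 1

Stokes: integral_partial_R omega = integral_R d omega with d omega = (∂Q/∂x - ∂P/∂y) dx ∧ dy.
  ∂Q/∂x = 4*x + 2*y
  ∂P/∂y = 0
  integrand = ∂Q/∂x - ∂P/∂y = 4*x + 2*y.
Integrating over R: integral_0^1 integral_0^{1-x} (4*x + 2*y) dy dx = 1.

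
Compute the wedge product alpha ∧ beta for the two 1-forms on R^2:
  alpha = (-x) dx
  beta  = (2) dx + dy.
alpha ∧ beta = (-x) dx ∧ dy

Distribute the wedge, using dx_i ∧ dx_j = -dx_j ∧ dx_i and dx_i ∧ dx_i = 0. For each pair (i, j) with i < j, the coefficient of dx_i ∧ dx_j in alpha ∧ beta is (alpha_i * beta_j - alpha_j * beta_i). Collecting: alpha ∧ beta = (-x) dx ∧ dy.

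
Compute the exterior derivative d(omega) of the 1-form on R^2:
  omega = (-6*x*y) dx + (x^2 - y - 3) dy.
d(omega) = (8*x) dx ∧ dy

For a 1-form omega = sum_i f_i dx_i, the exterior derivative is
  d(omega) = sum_{i < j} (∂f_j/∂x_i - ∂f_i/∂x_j) dx_i ∧ dx_j.
  coefficient of dx ∧ dy: ∂f_2/∂x - ∂f_1/∂y = ∂(x^2 - y - 3)/∂x - ∂(-6*x*y)/∂y = 8*x
Assembling: d(omega) = (8*x) dx ∧ dy.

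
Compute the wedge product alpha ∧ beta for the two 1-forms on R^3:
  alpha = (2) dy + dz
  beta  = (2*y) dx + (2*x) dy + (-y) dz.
alpha ∧ beta = (-4*y) dx ∧ dy + (-2*x - 2*y) dy ∧ dz + (-2*y) dx ∧ dz

Distribute the wedge, using dx_i ∧ dx_j = -dx_j ∧ dx_i and dx_i ∧ dx_i = 0. For each pair (i, j) with i < j, the coefficient of dx_i ∧ dx_j in alpha ∧ beta is (alpha_i * beta_j - alpha_j * beta_i). Collecting: alpha ∧ beta = (-4*y) dx ∧ dy + (-2*x - 2*y) dy ∧ dz + (-2*y) dx ∧ dz.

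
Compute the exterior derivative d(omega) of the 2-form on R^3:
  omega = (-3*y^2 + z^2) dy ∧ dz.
d(omega) = 0

For a 2-form omega = sum_{i<j} g_{ij} dx_i ∧ dx_j, the exterior derivative is
  d(omega) = sum_{i<j} d(g_{ij}) ∧ dx_i ∧ dx_j = sum_{i<j, k} (∂g_{ij}/∂x_k) dx_k ∧ dx_i ∧ dx_j.
Expand each term, using dx_k ∧ dx_i ∧ dx_j = sgn(permutation) dx_{(a)} ∧ dx_{(b)} ∧ dx_{(c)} with (a < b < c) sorted:

Collecting like 3-forms: d(omega) = 0.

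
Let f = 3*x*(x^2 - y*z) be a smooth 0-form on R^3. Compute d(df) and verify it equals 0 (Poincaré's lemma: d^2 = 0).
d(df) = 0

Step 1: df = sum_i (∂f/∂x_i) dx_i = (9*x^2 - 3*y*z) dx + (-3*x*z) dy + (-3*x*y) dz.
Step 2: Apply d again. Using the 1-form formula, the coefficient of dx ∧ dy in d(df) is ∂^2 f/∂x ∂y - ∂^2 f/∂y ∂x = (-3*z) - (-3*z) = 0 (equality of mixed partials for smooth f).
Similarly for dx ∧ dz and dy ∧ dz — all coefficients vanish. So d(df) = 0.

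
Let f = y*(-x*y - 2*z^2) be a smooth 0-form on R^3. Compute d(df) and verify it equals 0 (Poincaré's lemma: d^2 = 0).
d(df) = 0

Step 1: df = sum_i (∂f/∂x_i) dx_i = (-y^2) dx + (-2*x*y - 2*z^2) dy + (-4*y*z) dz.
Step 2: Apply d again. Using the 1-form formula, the coefficient of dx ∧ dy in d(df) is ∂^2 f/∂x ∂y - ∂^2 f/∂y ∂x = (-2*y) - (-2*y) = 0 (equality of mixed partials for smooth f).
Similarly for dx ∧ dz and dy ∧ dz — all coefficients vanish. So d(df) = 0.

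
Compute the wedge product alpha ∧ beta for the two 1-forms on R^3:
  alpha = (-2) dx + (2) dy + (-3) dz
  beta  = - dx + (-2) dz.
alpha ∧ beta = (1) dx ∧ dz + (2) dx ∧ dy + (-4) dy ∧ dz

Distribute the wedge, using dx_i ∧ dx_j = -dx_j ∧ dx_i and dx_i ∧ dx_i = 0. For each pair (i, j) with i < j, the coefficient of dx_i ∧ dx_j in alpha ∧ beta is (alpha_i * beta_j - alpha_j * beta_i). Collecting: alpha ∧ beta = (1) dx ∧ dz + (2) dx ∧ dy + (-4) dy ∧ dz.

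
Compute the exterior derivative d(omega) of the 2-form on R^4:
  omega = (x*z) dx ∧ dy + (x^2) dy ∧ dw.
d(omega) = (x) dx ∧ dy ∧ dz + (2*x) dx ∧ dy ∧ dw

For a 2-form omega = sum_{i<j} g_{ij} dx_i ∧ dx_j, the exterior derivative is
  d(omega) = sum_{i<j} d(g_{ij}) ∧ dx_i ∧ dx_j = sum_{i<j, k} (∂g_{ij}/∂x_k) dx_k ∧ dx_i ∧ dx_j.
Expand each term, using dx_k ∧ dx_i ∧ dx_j = sgn(permutation) dx_{(a)} ∧ dx_{(b)} ∧ dx_{(c)} with (a < b < c) sorted:
  d(x*z) includes (∂/∂z)(x*z) dz = (x) dz, which multiplied by dx ∧ dy gives (x) dx ∧ dy ∧ dz
  d(x^2) includes (∂/∂x)(x^2) dx = (2*x) dx, which multiplied by dy ∧ dw gives (2*x) dx ∧ dy ∧ dw
Collecting like 3-forms: d(omega) = (x) dx ∧ dy ∧ dz + (2*x) dx ∧ dy ∧ dw.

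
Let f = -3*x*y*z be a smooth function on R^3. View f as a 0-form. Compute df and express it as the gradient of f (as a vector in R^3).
df = (-3*y*z) dx + (-3*x*z) dy + (-3*x*y) dz; grad f = (-3*y*z, -3*x*z, -3*x*y)

For a 0-form f, d f = (∂f/∂x) dx + (∂f/∂y) dy + (∂f/∂z) dz. The components of the vector representation are exactly the entries of grad f in Cartesian coordinates:
  ∂f/∂x = -3*y*z
  ∂f/∂y = -3*x*z
  ∂f/∂z = -3*x*y.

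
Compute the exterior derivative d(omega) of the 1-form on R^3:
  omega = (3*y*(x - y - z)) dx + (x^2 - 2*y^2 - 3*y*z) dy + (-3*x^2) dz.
d(omega) = (-x + 6*y + 3*z) dx ∧ dy + (-6*x + 3*y) dx ∧ dz + (3*y) dy ∧ dz

For a 1-form omega = sum_i f_i dx_i, the exterior derivative is
  d(omega) = sum_{i < j} (∂f_j/∂x_i - ∂f_i/∂x_j) dx_i ∧ dx_j.
  coefficient of dx ∧ dy: ∂f_2/∂x - ∂f_1/∂y = ∂(x^2 - 2*y^2 - 3*y*z)/∂x - ∂(3*y*(x - y - z))/∂y = -x + 6*y + 3*z
  coefficient of dx ∧ dz: ∂f_3/∂x - ∂f_1/∂z = ∂(-3*x^2)/∂x - ∂(3*y*(x - y - z))/∂z = -6*x + 3*y
  coefficient of dy ∧ dz: ∂f_3/∂y - ∂f_2/∂z = ∂(-3*x^2)/∂y - ∂(x^2 - 2*y^2 - 3*y*z)/∂z = 3*y
Assembling: d(omega) = (-x + 6*y + 3*z) dx ∧ dy + (-6*x + 3*y) dx ∧ dz + (3*y) dy ∧ dz.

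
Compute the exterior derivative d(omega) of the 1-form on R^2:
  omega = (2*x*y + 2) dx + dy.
d(omega) = (-2*x) dx ∧ dy

For a 1-form omega = sum_i f_i dx_i, the exterior derivative is
  d(omega) = sum_{i < j} (∂f_j/∂x_i - ∂f_i/∂x_j) dx_i ∧ dx_j.
  coefficient of dx ∧ dy: ∂f_2/∂x - ∂f_1/∂y = ∂(1)/∂x - ∂(2*x*y + 2)/∂y = -2*x
Assembling: d(omega) = (-2*x) dx ∧ dy.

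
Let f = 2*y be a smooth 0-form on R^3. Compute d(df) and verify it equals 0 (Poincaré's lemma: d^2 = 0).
d(df) = 0

Step 1: df = sum_i (∂f/∂x_i) dx_i = (0) dx + (2) dy + (0) dz.
Step 2: Apply d again. Using the 1-form formula, the coefficient of dx ∧ dy in d(df) is ∂^2 f/∂x ∂y - ∂^2 f/∂y ∂x = (0) - (0) = 0 (equality of mixed partials for smooth f).
Similarly for dx ∧ dz and dy ∧ dz — all coefficients vanish. So d(df) = 0.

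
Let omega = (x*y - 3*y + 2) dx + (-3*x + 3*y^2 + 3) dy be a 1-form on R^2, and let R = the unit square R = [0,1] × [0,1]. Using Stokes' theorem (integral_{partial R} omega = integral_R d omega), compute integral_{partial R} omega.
integral_(partial R) omega = -1/2

Stokes: integral_partial_R omega = integral_R d omega with d omega = (∂Q/∂x - ∂P/∂y) dx ∧ dy.
  ∂Q/∂x = -3
  ∂P/∂y = x - 3
  integrand = ∂Q/∂x - ∂P/∂y = -x.
Integrating over R: integral_0^1 integral_0^1 (-x) dx dy = -1/2.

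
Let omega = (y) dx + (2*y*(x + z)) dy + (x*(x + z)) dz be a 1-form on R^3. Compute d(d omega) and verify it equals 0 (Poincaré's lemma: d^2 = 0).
d(d omega) = 0

Step 1: d omega = sum_{i<j} (∂f_j/∂x_i - ∂f_i/∂x_j) dx_i ∧ dx_j:
  coeff of dx ∧ dy: 2*y - 1
  coeff of dx ∧ dz: 2*x + z
  coeff of dy ∧ dz: -2*y
Step 2: Apply d again to each 2-form coefficient. The only possible 3-form in R^3 is dx ∧ dy ∧ dz, with coefficient
  ∂(coeff of dy∧dz)/∂x - ∂(coeff of dx∧dz)/∂y + ∂(coeff of dx∧dy)/∂z
  = ∂/∂x (-2*y) - ∂/∂y (2*x + z) + ∂/∂z (2*y - 1).
Each of these terms simplifies to sums of mixed partials that cancel in pairs. The result is 0 (by equality of mixed partials for smooth functions — Schwarz / Clairaut).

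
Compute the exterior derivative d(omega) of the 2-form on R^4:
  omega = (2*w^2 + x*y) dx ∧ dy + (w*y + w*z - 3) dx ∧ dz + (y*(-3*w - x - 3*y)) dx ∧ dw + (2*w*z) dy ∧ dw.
d(omega) = (7*w + x + 6*y) dx ∧ dy ∧ dw + (-w) dx ∧ dy ∧ dz + (y + z) dx ∧ dz ∧ dw + (-2*w) dy ∧ dz ∧ dw

For a 2-form omega = sum_{i<j} g_{ij} dx_i ∧ dx_j, the exterior derivative is
  d(omega) = sum_{i<j} d(g_{ij}) ∧ dx_i ∧ dx_j = sum_{i<j, k} (∂g_{ij}/∂x_k) dx_k ∧ dx_i ∧ dx_j.
Expand each term, using dx_k ∧ dx_i ∧ dx_j = sgn(permutation) dx_{(a)} ∧ dx_{(b)} ∧ dx_{(c)} with (a < b < c) sorted:
  d(2*w^2 + x*y) includes (∂/∂w)(2*w^2 + x*y) dw = (4*w) dw, which multiplied by dx ∧ dy gives (4*w) dx ∧ dy ∧ dw
  d(w*y + w*z - 3) includes (∂/∂y)(w*y + w*z - 3) dy = (w) dy, which multiplied by dx ∧ dz gives (-w) dx ∧ dy ∧ dz
  d(w*y + w*z - 3) includes (∂/∂w)(w*y + w*z - 3) dw = (y + z) dw, which multiplied by dx ∧ dz gives (y + z) dx ∧ dz ∧ dw
  d(y*(-3*w - x - 3*y)) includes (∂/∂y)(y*(-3*w - x - 3*y)) dy = (-3*w - x - 6*y) dy, which multiplied by dx ∧ dw gives (3*w + x + 6*y) dx ∧ dy ∧ dw
  d(2*w*z) includes (∂/∂z)(2*w*z) dz = (2*w) dz, which multiplied by dy ∧ dw gives (-2*w) dy ∧ dz ∧ dw
Collecting like 3-forms: d(omega) = (7*w + x + 6*y) dx ∧ dy ∧ dw + (-w) dx ∧ dy ∧ dz + (y + z) dx ∧ dz ∧ dw + (-2*w) dy ∧ dz ∧ dw.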